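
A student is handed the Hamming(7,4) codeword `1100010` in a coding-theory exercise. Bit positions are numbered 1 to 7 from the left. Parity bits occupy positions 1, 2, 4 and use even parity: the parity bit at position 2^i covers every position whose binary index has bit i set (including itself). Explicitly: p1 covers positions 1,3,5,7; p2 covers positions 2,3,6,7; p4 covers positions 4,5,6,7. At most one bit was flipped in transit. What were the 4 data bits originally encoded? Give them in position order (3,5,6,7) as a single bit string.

s1: b1⊕b3⊕b5⊕b7 = 1⊕0⊕0⊕0 = 1
s2: b2⊕b3⊕b6⊕b7 = 1⊕0⊕1⊕0 = 0
s4: b4⊕b5⊕b6⊕b7 = 0⊕0⊕1⊕0 = 1
Syndrome (s4...s1) = 101 → position 5.
Flip bit 5: corrected codeword = 1100110
Data bits at positions 3,5,6,7: 0110

0110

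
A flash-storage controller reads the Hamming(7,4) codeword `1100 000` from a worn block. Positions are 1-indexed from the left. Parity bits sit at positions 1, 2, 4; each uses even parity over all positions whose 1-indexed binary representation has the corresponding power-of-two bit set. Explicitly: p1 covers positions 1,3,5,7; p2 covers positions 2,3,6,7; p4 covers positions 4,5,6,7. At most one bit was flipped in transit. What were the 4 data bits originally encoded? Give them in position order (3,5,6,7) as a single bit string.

s1: b1⊕b3⊕b5⊕b7 = 1⊕0⊕0⊕0 = 1
s2: b2⊕b3⊕b6⊕b7 = 1⊕0⊕0⊕0 = 1
s4: b4⊕b5⊕b6⊕b7 = 0⊕0⊕0⊕0 = 0
Syndrome (s4...s1) = 011 → position 3.
Flip bit 3: corrected codeword = 1110000
Data bits at positions 3,5,6,7: 1000

1000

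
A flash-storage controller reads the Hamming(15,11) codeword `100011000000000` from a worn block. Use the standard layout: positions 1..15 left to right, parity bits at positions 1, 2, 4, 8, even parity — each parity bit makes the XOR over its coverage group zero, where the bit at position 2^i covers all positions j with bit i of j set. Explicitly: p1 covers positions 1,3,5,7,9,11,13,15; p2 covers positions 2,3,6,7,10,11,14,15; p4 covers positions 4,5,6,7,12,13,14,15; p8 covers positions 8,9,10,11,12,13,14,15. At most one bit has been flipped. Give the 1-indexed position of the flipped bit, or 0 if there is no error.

s1: b1⊕b3⊕b5⊕b7⊕b9⊕b11⊕b13⊕b15 = 1⊕0⊕1⊕0⊕0⊕0⊕0⊕0 = 0
s2: b2⊕b3⊕b6⊕b7⊕b10⊕b11⊕b14⊕b15 = 0⊕0⊕1⊕0⊕0⊕0⊕0⊕0 = 1
s4: b4⊕b5⊕b6⊕b7⊕b12⊕b13⊕b14⊕b15 = 0⊕1⊕1⊕0⊕0⊕0⊕0⊕0 = 0
s8: b8⊕b9⊕b10⊕b11⊕b12⊕b13⊕b14⊕b15 = 0⊕0⊕0⊕0⊕0⊕0⊕0⊕0 = 0
Syndrome (s8...s1) = 0010 → position 2.

2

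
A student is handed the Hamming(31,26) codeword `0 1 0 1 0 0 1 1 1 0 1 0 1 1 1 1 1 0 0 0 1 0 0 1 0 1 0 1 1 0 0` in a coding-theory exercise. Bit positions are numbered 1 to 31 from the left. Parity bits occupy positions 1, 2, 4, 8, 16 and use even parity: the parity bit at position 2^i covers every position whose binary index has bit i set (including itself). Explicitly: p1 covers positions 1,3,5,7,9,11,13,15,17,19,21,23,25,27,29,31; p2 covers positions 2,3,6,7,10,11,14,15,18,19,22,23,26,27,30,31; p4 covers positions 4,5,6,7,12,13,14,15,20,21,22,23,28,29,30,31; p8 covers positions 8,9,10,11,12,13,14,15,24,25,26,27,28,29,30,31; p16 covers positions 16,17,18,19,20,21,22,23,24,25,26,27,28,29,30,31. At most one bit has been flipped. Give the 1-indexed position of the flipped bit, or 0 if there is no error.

16

s1: b1⊕b3⊕b5⊕b7⊕b9⊕b11⊕b13⊕b15⊕b17⊕b19⊕b21⊕b23⊕b25⊕b27⊕b29⊕b31 = 0⊕0⊕0⊕1⊕1⊕1⊕1⊕1⊕1⊕0⊕1⊕0⊕0⊕0⊕1⊕0 = 0
s2: b2⊕b3⊕b6⊕b7⊕b10⊕b11⊕b14⊕b15⊕b18⊕b19⊕b22⊕b23⊕b26⊕b27⊕b30⊕b31 = 1⊕0⊕0⊕1⊕0⊕1⊕1⊕1⊕0⊕0⊕0⊕0⊕1⊕0⊕0⊕0 = 0
s4: b4⊕b5⊕b6⊕b7⊕b12⊕b13⊕b14⊕b15⊕b20⊕b21⊕b22⊕b23⊕b28⊕b29⊕b30⊕b31 = 1⊕0⊕0⊕1⊕0⊕1⊕1⊕1⊕0⊕1⊕0⊕0⊕1⊕1⊕0⊕0 = 0
s8: b8⊕b9⊕b10⊕b11⊕b12⊕b13⊕b14⊕b15⊕b24⊕b25⊕b26⊕b27⊕b28⊕b29⊕b30⊕b31 = 1⊕1⊕0⊕1⊕0⊕1⊕1⊕1⊕1⊕0⊕1⊕0⊕1⊕1⊕0⊕0 = 0
s16: b16⊕b17⊕b18⊕b19⊕b20⊕b21⊕b22⊕b23⊕b24⊕b25⊕b26⊕b27⊕b28⊕b29⊕b30⊕b31 = 1⊕1⊕0⊕0⊕0⊕1⊕0⊕0⊕1⊕0⊕1⊕0⊕1⊕1⊕0⊕0 = 1
Syndrome (s16...s1) = 10000 → position 16.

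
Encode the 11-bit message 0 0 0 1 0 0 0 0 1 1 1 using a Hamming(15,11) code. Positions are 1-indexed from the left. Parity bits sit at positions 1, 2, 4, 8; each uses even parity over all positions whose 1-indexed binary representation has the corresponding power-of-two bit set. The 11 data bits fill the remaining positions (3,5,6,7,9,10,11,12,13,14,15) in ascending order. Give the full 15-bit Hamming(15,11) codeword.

Place data bits at non-power-of-two positions: b3=0, b5=0, b6=0, b7=1, b9=0, b10=0, b11=0, b12=0, b13=1, b14=1, b15=1.
p1 = XOR of data positions {3,5,7,9,11,13,15} = 0⊕0⊕1⊕0⊕0⊕1⊕1 = 1
p2 = XOR of data positions {3,6,7,10,11,14,15} = 0⊕0⊕1⊕0⊕0⊕1⊕1 = 1
p4 = XOR of data positions {5,6,7,12,13,14,15} = 0⊕0⊕1⊕0⊕1⊕1⊕1 = 0
p8 = XOR of data positions {9,10,11,12,13,14,15} = 0⊕0⊕0⊕0⊕1⊕1⊕1 = 1
Codeword b1..b15 = 110000110000111

110000110000111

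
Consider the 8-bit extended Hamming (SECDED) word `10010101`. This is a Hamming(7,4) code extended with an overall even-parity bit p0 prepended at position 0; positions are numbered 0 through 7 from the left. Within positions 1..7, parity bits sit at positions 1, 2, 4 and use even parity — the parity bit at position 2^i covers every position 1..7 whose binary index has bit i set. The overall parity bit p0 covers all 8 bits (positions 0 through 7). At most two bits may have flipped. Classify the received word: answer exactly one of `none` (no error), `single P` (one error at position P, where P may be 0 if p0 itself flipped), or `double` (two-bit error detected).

double

s1: b1⊕b3⊕b5⊕b7 = 0⊕1⊕1⊕1 = 1
s2: b2⊕b3⊕b6⊕b7 = 0⊕1⊕0⊕1 = 0
s4: b4⊕b5⊕b6⊕b7 = 0⊕1⊕0⊕1 = 0
Syndrome (s4...s1) = 001 → position 1.
Overall parity (XOR of all 8 bits, including p0): 1⊕0⊕0⊕1⊕0⊕1⊕0⊕1 = 0
Overall=0, syndrome position=1 → double-bit error detected (uncorrectable).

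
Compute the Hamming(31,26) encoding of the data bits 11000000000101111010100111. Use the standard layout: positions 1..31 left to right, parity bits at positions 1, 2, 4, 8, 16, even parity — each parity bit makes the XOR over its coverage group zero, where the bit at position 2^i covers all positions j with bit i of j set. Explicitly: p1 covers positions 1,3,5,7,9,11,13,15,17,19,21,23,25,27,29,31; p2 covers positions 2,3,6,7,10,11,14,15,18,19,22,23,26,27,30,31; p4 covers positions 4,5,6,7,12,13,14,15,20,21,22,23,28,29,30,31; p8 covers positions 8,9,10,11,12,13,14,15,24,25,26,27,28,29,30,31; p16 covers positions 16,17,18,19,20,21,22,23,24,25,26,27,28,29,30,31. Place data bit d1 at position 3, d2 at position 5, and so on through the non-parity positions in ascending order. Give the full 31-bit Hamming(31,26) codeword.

1011100100000000101111010100111

Place data bits at non-power-of-two positions: b3=1, b5=1, b6=0, b7=0, b9=0, b10=0, b11=0, b12=0, b13=0, b14=0, b15=0, b17=1, b18=0, b19=1, b20=1, b21=1, b22=1, b23=0, b24=1, b25=0, b26=1, b27=0, b28=0, b29=1, b30=1, b31=1.
p1 = XOR of data positions {3,5,7,9,11,13,15,17,19,21,23,25,27,29,31} = 1⊕1⊕0⊕0⊕0⊕0⊕0⊕1⊕1⊕1⊕0⊕0⊕0⊕1⊕1 = 1
p2 = XOR of data positions {3,6,7,10,11,14,15,18,19,22,23,26,27,30,31} = 1⊕0⊕0⊕0⊕0⊕0⊕0⊕0⊕1⊕1⊕0⊕1⊕0⊕1⊕1 = 0
p4 = XOR of data positions {5,6,7,12,13,14,15,20,21,22,23,28,29,30,31} = 1⊕0⊕0⊕0⊕0⊕0⊕0⊕1⊕1⊕1⊕0⊕0⊕1⊕1⊕1 = 1
p8 = XOR of data positions {9,10,11,12,13,14,15,24,25,26,27,28,29,30,31} = 0⊕0⊕0⊕0⊕0⊕0⊕0⊕1⊕0⊕1⊕0⊕0⊕1⊕1⊕1 = 1
p16 = XOR of data positions {17,18,19,20,21,22,23,24,25,26,27,28,29,30,31} = 1⊕0⊕1⊕1⊕1⊕1⊕0⊕1⊕0⊕1⊕0⊕0⊕1⊕1⊕1 = 0
Codeword b1..b31 = 1011100100000000101111010100111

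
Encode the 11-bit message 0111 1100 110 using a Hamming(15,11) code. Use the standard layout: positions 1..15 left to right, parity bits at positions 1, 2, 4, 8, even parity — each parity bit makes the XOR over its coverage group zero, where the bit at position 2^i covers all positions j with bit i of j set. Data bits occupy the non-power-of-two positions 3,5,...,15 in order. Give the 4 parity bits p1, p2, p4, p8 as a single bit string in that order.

0010

Place data bits at non-power-of-two positions: b3=0, b5=1, b6=1, b7=1, b9=1, b10=1, b11=0, b12=0, b13=1, b14=1, b15=0.
p1 = XOR of data positions {3,5,7,9,11,13,15} = 0⊕1⊕1⊕1⊕0⊕1⊕0 = 0
p2 = XOR of data positions {3,6,7,10,11,14,15} = 0⊕1⊕1⊕1⊕0⊕1⊕0 = 0
p4 = XOR of data positions {5,6,7,12,13,14,15} = 1⊕1⊕1⊕0⊕1⊕1⊕0 = 1
p8 = XOR of data positions {9,10,11,12,13,14,15} = 1⊕1⊕0⊕0⊕1⊕1⊕0 = 0
Parity bits p1,p2,p4,p8 = 0010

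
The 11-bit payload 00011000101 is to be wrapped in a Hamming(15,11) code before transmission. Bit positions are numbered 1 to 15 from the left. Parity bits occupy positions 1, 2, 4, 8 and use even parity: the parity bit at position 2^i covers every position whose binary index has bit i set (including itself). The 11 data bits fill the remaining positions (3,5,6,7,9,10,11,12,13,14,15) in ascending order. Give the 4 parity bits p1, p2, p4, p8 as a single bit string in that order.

0011

Place data bits at non-power-of-two positions: b3=0, b5=0, b6=0, b7=1, b9=1, b10=0, b11=0, b12=0, b13=1, b14=0, b15=1.
p1 = XOR of data positions {3,5,7,9,11,13,15} = 0⊕0⊕1⊕1⊕0⊕1⊕1 = 0
p2 = XOR of data positions {3,6,7,10,11,14,15} = 0⊕0⊕1⊕0⊕0⊕0⊕1 = 0
p4 = XOR of data positions {5,6,7,12,13,14,15} = 0⊕0⊕1⊕0⊕1⊕0⊕1 = 1
p8 = XOR of data positions {9,10,11,12,13,14,15} = 1⊕0⊕0⊕0⊕1⊕0⊕1 = 1
Parity bits p1,p2,p4,p8 = 0011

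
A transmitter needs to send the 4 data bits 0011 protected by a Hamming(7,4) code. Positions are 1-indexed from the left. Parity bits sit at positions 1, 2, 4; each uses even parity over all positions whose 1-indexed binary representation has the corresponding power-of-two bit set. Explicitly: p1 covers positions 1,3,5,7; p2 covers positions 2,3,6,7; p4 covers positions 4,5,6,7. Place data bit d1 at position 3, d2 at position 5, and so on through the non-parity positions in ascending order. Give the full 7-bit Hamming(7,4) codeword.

1000011

Place data bits at non-power-of-two positions: b3=0, b5=0, b6=1, b7=1.
p1 = XOR of data positions {3,5,7} = 0⊕0⊕1 = 1
p2 = XOR of data positions {3,6,7} = 0⊕1⊕1 = 0
p4 = XOR of data positions {5,6,7} = 0⊕1⊕1 = 0
Codeword b1..b7 = 1000011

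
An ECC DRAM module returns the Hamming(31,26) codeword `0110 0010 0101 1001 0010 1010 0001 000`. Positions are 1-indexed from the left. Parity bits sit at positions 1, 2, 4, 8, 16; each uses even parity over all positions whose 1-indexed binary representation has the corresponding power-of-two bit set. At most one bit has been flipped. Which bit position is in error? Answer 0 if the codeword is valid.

16

s1: b1⊕b3⊕b5⊕b7⊕b9⊕b11⊕b13⊕b15⊕b17⊕b19⊕b21⊕b23⊕b25⊕b27⊕b29⊕b31 = 0⊕1⊕0⊕1⊕0⊕0⊕1⊕0⊕0⊕1⊕1⊕1⊕0⊕0⊕0⊕0 = 0
s2: b2⊕b3⊕b6⊕b7⊕b10⊕b11⊕b14⊕b15⊕b18⊕b19⊕b22⊕b23⊕b26⊕b27⊕b30⊕b31 = 1⊕1⊕0⊕1⊕1⊕0⊕0⊕0⊕0⊕1⊕0⊕1⊕0⊕0⊕0⊕0 = 0
s4: b4⊕b5⊕b6⊕b7⊕b12⊕b13⊕b14⊕b15⊕b20⊕b21⊕b22⊕b23⊕b28⊕b29⊕b30⊕b31 = 0⊕0⊕0⊕1⊕1⊕1⊕0⊕0⊕0⊕1⊕0⊕1⊕1⊕0⊕0⊕0 = 0
s8: b8⊕b9⊕b10⊕b11⊕b12⊕b13⊕b14⊕b15⊕b24⊕b25⊕b26⊕b27⊕b28⊕b29⊕b30⊕b31 = 0⊕0⊕1⊕0⊕1⊕1⊕0⊕0⊕0⊕0⊕0⊕0⊕1⊕0⊕0⊕0 = 0
s16: b16⊕b17⊕b18⊕b19⊕b20⊕b21⊕b22⊕b23⊕b24⊕b25⊕b26⊕b27⊕b28⊕b29⊕b30⊕b31 = 1⊕0⊕0⊕1⊕0⊕1⊕0⊕1⊕0⊕0⊕0⊕0⊕1⊕0⊕0⊕0 = 1
Syndrome (s16...s1) = 10000 → position 16.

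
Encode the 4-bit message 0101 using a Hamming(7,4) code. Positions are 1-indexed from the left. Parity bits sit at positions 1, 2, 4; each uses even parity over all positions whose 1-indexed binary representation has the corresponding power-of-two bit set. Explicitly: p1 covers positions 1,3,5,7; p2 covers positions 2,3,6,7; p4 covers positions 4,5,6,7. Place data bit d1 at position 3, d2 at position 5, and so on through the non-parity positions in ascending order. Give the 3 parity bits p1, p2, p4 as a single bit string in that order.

010

Place data bits at non-power-of-two positions: b3=0, b5=1, b6=0, b7=1.
p1 = XOR of data positions {3,5,7} = 0⊕1⊕1 = 0
p2 = XOR of data positions {3,6,7} = 0⊕0⊕1 = 1
p4 = XOR of data positions {5,6,7} = 1⊕0⊕1 = 0
Parity bits p1,p2,p4 = 010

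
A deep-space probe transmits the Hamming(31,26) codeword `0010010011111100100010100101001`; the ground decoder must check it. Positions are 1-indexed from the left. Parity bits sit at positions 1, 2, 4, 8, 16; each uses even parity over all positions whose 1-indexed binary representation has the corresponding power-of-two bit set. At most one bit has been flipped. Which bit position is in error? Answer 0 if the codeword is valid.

8

s1: b1⊕b3⊕b5⊕b7⊕b9⊕b11⊕b13⊕b15⊕b17⊕b19⊕b21⊕b23⊕b25⊕b27⊕b29⊕b31 = 0⊕1⊕0⊕0⊕1⊕1⊕1⊕0⊕1⊕0⊕1⊕1⊕0⊕0⊕0⊕1 = 0
s2: b2⊕b3⊕b6⊕b7⊕b10⊕b11⊕b14⊕b15⊕b18⊕b19⊕b22⊕b23⊕b26⊕b27⊕b30⊕b31 = 0⊕1⊕1⊕0⊕1⊕1⊕1⊕0⊕0⊕0⊕0⊕1⊕1⊕0⊕0⊕1 = 0
s4: b4⊕b5⊕b6⊕b7⊕b12⊕b13⊕b14⊕b15⊕b20⊕b21⊕b22⊕b23⊕b28⊕b29⊕b30⊕b31 = 0⊕0⊕1⊕0⊕1⊕1⊕1⊕0⊕0⊕1⊕0⊕1⊕1⊕0⊕0⊕1 = 0
s8: b8⊕b9⊕b10⊕b11⊕b12⊕b13⊕b14⊕b15⊕b24⊕b25⊕b26⊕b27⊕b28⊕b29⊕b30⊕b31 = 0⊕1⊕1⊕1⊕1⊕1⊕1⊕0⊕0⊕0⊕1⊕0⊕1⊕0⊕0⊕1 = 1
s16: b16⊕b17⊕b18⊕b19⊕b20⊕b21⊕b22⊕b23⊕b24⊕b25⊕b26⊕b27⊕b28⊕b29⊕b30⊕b31 = 0⊕1⊕0⊕0⊕0⊕1⊕0⊕1⊕0⊕0⊕1⊕0⊕1⊕0⊕0⊕1 = 0
Syndrome (s16...s1) = 01000 → position 8.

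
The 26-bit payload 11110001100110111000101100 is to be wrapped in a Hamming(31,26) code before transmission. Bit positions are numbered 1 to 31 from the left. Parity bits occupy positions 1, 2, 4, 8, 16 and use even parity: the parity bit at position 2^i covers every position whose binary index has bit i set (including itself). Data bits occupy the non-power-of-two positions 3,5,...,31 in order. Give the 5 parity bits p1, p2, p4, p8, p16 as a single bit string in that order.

10010

Place data bits at non-power-of-two positions: b3=1, b5=1, b6=1, b7=1, b9=0, b10=0, b11=0, b12=1, b13=1, b14=0, b15=0, b17=1, b18=1, b19=0, b20=1, b21=1, b22=1, b23=0, b24=0, b25=0, b26=1, b27=0, b28=1, b29=1, b30=0, b31=0.
p1 = XOR of data positions {3,5,7,9,11,13,15,17,19,21,23,25,27,29,31} = 1⊕1⊕1⊕0⊕0⊕1⊕0⊕1⊕0⊕1⊕0⊕0⊕0⊕1⊕0 = 1
p2 = XOR of data positions {3,6,7,10,11,14,15,18,19,22,23,26,27,30,31} = 1⊕1⊕1⊕0⊕0⊕0⊕0⊕1⊕0⊕1⊕0⊕1⊕0⊕0⊕0 = 0
p4 = XOR of data positions {5,6,7,12,13,14,15,20,21,22,23,28,29,30,31} = 1⊕1⊕1⊕1⊕1⊕0⊕0⊕1⊕1⊕1⊕0⊕1⊕1⊕0⊕0 = 0
p8 = XOR of data positions {9,10,11,12,13,14,15,24,25,26,27,28,29,30,31} = 0⊕0⊕0⊕1⊕1⊕0⊕0⊕0⊕0⊕1⊕0⊕1⊕1⊕0⊕0 = 1
p16 = XOR of data positions {17,18,19,20,21,22,23,24,25,26,27,28,29,30,31} = 1⊕1⊕0⊕1⊕1⊕1⊕0⊕0⊕0⊕1⊕0⊕1⊕1⊕0⊕0 = 0
Parity bits p1,p2,p4,p8,p16 = 10010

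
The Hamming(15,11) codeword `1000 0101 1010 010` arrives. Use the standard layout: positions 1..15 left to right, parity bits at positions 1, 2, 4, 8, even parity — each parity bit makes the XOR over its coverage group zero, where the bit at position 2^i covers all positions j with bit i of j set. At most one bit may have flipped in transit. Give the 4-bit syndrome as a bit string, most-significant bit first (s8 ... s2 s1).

s1: b1⊕b3⊕b5⊕b7⊕b9⊕b11⊕b13⊕b15 = 1⊕0⊕0⊕0⊕1⊕1⊕0⊕0 = 1
s2: b2⊕b3⊕b6⊕b7⊕b10⊕b11⊕b14⊕b15 = 0⊕0⊕1⊕0⊕0⊕1⊕1⊕0 = 1
s4: b4⊕b5⊕b6⊕b7⊕b12⊕b13⊕b14⊕b15 = 0⊕0⊕1⊕0⊕0⊕0⊕1⊕0 = 0
s8: b8⊕b9⊕b10⊕b11⊕b12⊕b13⊕b14⊕b15 = 1⊕1⊕0⊕1⊕0⊕0⊕1⊕0 = 0
Syndrome (s8...s1) = 0011 → position 3.

0011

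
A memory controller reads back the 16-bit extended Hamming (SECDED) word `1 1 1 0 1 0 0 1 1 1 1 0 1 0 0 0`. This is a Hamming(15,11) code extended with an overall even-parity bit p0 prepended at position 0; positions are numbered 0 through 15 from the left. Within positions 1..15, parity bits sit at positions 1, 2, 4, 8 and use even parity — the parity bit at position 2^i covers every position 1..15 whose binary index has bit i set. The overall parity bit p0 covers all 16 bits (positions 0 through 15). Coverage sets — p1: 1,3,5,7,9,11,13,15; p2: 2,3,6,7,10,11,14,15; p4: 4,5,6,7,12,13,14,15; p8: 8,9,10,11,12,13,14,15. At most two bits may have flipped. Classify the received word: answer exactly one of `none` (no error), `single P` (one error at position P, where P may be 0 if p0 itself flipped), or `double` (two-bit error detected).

s1: b1⊕b3⊕b5⊕b7⊕b9⊕b11⊕b13⊕b15 = 1⊕0⊕0⊕1⊕1⊕0⊕0⊕0 = 1
s2: b2⊕b3⊕b6⊕b7⊕b10⊕b11⊕b14⊕b15 = 1⊕0⊕0⊕1⊕1⊕0⊕0⊕0 = 1
s4: b4⊕b5⊕b6⊕b7⊕b12⊕b13⊕b14⊕b15 = 1⊕0⊕0⊕1⊕1⊕0⊕0⊕0 = 1
s8: b8⊕b9⊕b10⊕b11⊕b12⊕b13⊕b14⊕b15 = 1⊕1⊕1⊕0⊕1⊕0⊕0⊕0 = 0
Syndrome (s8...s1) = 0111 → position 7.
Overall parity (XOR of all 16 bits, including p0): 1⊕1⊕1⊕0⊕1⊕0⊕0⊕1⊕1⊕1⊕1⊕0⊕1⊕0⊕0⊕0 = 1
Overall=1, syndrome position=7 → single-bit error at position 7.

single 7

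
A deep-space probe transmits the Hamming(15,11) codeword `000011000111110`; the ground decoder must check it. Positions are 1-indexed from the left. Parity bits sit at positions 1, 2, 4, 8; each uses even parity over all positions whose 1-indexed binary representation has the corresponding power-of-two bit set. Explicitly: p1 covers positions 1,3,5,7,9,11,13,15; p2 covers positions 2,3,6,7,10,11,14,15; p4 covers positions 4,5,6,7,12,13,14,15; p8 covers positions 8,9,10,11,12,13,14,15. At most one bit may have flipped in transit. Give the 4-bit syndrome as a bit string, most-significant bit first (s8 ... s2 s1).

1101

s1: b1⊕b3⊕b5⊕b7⊕b9⊕b11⊕b13⊕b15 = 0⊕0⊕1⊕0⊕0⊕1⊕1⊕0 = 1
s2: b2⊕b3⊕b6⊕b7⊕b10⊕b11⊕b14⊕b15 = 0⊕0⊕1⊕0⊕1⊕1⊕1⊕0 = 0
s4: b4⊕b5⊕b6⊕b7⊕b12⊕b13⊕b14⊕b15 = 0⊕1⊕1⊕0⊕1⊕1⊕1⊕0 = 1
s8: b8⊕b9⊕b10⊕b11⊕b12⊕b13⊕b14⊕b15 = 0⊕0⊕1⊕1⊕1⊕1⊕1⊕0 = 1
Syndrome (s8...s1) = 1101 → position 13.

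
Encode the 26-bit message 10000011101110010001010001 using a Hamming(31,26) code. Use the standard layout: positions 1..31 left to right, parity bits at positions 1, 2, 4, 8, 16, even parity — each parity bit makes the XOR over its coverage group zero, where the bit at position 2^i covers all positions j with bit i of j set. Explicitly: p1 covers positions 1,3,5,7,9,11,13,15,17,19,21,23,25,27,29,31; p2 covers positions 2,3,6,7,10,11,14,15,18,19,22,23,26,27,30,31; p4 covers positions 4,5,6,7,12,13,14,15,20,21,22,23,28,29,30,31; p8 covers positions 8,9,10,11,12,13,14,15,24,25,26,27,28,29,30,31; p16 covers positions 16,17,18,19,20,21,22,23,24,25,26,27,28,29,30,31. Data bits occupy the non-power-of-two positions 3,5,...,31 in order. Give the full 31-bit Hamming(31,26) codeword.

1011000100111010110010001010001

Place data bits at non-power-of-two positions: b3=1, b5=0, b6=0, b7=0, b9=0, b10=0, b11=1, b12=1, b13=1, b14=0, b15=1, b17=1, b18=1, b19=0, b20=0, b21=1, b22=0, b23=0, b24=0, b25=1, b26=0, b27=1, b28=0, b29=0, b30=0, b31=1.
p1 = XOR of data positions {3,5,7,9,11,13,15,17,19,21,23,25,27,29,31} = 1⊕0⊕0⊕0⊕1⊕1⊕1⊕1⊕0⊕1⊕0⊕1⊕1⊕0⊕1 = 1
p2 = XOR of data positions {3,6,7,10,11,14,15,18,19,22,23,26,27,30,31} = 1⊕0⊕0⊕0⊕1⊕0⊕1⊕1⊕0⊕0⊕0⊕0⊕1⊕0⊕1 = 0
p4 = XOR of data positions {5,6,7,12,13,14,15,20,21,22,23,28,29,30,31} = 0⊕0⊕0⊕1⊕1⊕0⊕1⊕0⊕1⊕0⊕0⊕0⊕0⊕0⊕1 = 1
p8 = XOR of data positions {9,10,11,12,13,14,15,24,25,26,27,28,29,30,31} = 0⊕0⊕1⊕1⊕1⊕0⊕1⊕0⊕1⊕0⊕1⊕0⊕0⊕0⊕1 = 1
p16 = XOR of data positions {17,18,19,20,21,22,23,24,25,26,27,28,29,30,31} = 1⊕1⊕0⊕0⊕1⊕0⊕0⊕0⊕1⊕0⊕1⊕0⊕0⊕0⊕1 = 0
Codeword b1..b31 = 1011000100111010110010001010001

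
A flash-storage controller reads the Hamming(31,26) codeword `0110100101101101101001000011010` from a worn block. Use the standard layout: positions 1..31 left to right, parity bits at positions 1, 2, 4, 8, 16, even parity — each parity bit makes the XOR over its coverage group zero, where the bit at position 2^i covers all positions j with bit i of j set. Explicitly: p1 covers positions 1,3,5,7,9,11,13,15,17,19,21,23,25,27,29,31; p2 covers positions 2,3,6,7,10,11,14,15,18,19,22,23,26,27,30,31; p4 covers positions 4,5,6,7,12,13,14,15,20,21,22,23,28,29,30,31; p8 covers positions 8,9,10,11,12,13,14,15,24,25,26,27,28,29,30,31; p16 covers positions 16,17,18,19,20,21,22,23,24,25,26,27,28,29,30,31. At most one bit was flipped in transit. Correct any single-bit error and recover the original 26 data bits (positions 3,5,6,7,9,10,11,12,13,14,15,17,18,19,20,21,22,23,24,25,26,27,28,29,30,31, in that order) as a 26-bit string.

s1: b1⊕b3⊕b5⊕b7⊕b9⊕b11⊕b13⊕b15⊕b17⊕b19⊕b21⊕b23⊕b25⊕b27⊕b29⊕b31 = 0⊕1⊕1⊕0⊕0⊕1⊕1⊕0⊕1⊕1⊕0⊕0⊕0⊕1⊕0⊕0 = 1
s2: b2⊕b3⊕b6⊕b7⊕b10⊕b11⊕b14⊕b15⊕b18⊕b19⊕b22⊕b23⊕b26⊕b27⊕b30⊕b31 = 1⊕1⊕0⊕0⊕1⊕1⊕1⊕0⊕0⊕1⊕1⊕0⊕0⊕1⊕1⊕0 = 1
s4: b4⊕b5⊕b6⊕b7⊕b12⊕b13⊕b14⊕b15⊕b20⊕b21⊕b22⊕b23⊕b28⊕b29⊕b30⊕b31 = 0⊕1⊕0⊕0⊕0⊕1⊕1⊕0⊕0⊕0⊕1⊕0⊕1⊕0⊕1⊕0 = 0
s8: b8⊕b9⊕b10⊕b11⊕b12⊕b13⊕b14⊕b15⊕b24⊕b25⊕b26⊕b27⊕b28⊕b29⊕b30⊕b31 = 1⊕0⊕1⊕1⊕0⊕1⊕1⊕0⊕0⊕0⊕0⊕1⊕1⊕0⊕1⊕0 = 0
s16: b16⊕b17⊕b18⊕b19⊕b20⊕b21⊕b22⊕b23⊕b24⊕b25⊕b26⊕b27⊕b28⊕b29⊕b30⊕b31 = 1⊕1⊕0⊕1⊕0⊕0⊕1⊕0⊕0⊕0⊕0⊕1⊕1⊕0⊕1⊕0 = 1
Syndrome (s16...s1) = 10011 → position 19.
Flip bit 19: corrected codeword = 0110100101101101100001000011010
Data bits at positions 3,5,6,7,9,10,11,12,13,14,15,17,18,19,20,21,22,23,24,25,26,27,28,29,30,31: 11000110110100001000011010

11000110110100001000011010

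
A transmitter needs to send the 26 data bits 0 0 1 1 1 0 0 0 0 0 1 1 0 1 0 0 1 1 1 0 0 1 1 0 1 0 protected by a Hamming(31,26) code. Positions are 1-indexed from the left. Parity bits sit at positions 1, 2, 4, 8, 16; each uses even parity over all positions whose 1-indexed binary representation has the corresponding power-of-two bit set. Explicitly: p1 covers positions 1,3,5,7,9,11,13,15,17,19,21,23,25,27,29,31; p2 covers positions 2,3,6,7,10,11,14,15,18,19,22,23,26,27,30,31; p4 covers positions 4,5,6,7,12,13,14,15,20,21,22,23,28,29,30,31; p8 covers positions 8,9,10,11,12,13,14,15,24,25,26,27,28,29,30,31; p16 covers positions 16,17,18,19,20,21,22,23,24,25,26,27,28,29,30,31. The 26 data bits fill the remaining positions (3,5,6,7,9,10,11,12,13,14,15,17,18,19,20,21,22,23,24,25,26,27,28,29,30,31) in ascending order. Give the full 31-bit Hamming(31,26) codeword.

Place data bits at non-power-of-two positions: b3=0, b5=0, b6=1, b7=1, b9=1, b10=0, b11=0, b12=0, b13=0, b14=0, b15=1, b17=1, b18=0, b19=1, b20=0, b21=0, b22=1, b23=1, b24=1, b25=0, b26=0, b27=1, b28=1, b29=0, b30=1, b31=0.
p1 = XOR of data positions {3,5,7,9,11,13,15,17,19,21,23,25,27,29,31} = 0⊕0⊕1⊕1⊕0⊕0⊕1⊕1⊕1⊕0⊕1⊕0⊕1⊕0⊕0 = 1
p2 = XOR of data positions {3,6,7,10,11,14,15,18,19,22,23,26,27,30,31} = 0⊕1⊕1⊕0⊕0⊕0⊕1⊕0⊕1⊕1⊕1⊕0⊕1⊕1⊕0 = 0
p4 = XOR of data positions {5,6,7,12,13,14,15,20,21,22,23,28,29,30,31} = 0⊕1⊕1⊕0⊕0⊕0⊕1⊕0⊕0⊕1⊕1⊕1⊕0⊕1⊕0 = 1
p8 = XOR of data positions {9,10,11,12,13,14,15,24,25,26,27,28,29,30,31} = 1⊕0⊕0⊕0⊕0⊕0⊕1⊕1⊕0⊕0⊕1⊕1⊕0⊕1⊕0 = 0
p16 = XOR of data positions {17,18,19,20,21,22,23,24,25,26,27,28,29,30,31} = 1⊕0⊕1⊕0⊕0⊕1⊕1⊕1⊕0⊕0⊕1⊕1⊕0⊕1⊕0 = 0
Codeword b1..b31 = 1001011010000010101001110011010

1001011010000010101001110011010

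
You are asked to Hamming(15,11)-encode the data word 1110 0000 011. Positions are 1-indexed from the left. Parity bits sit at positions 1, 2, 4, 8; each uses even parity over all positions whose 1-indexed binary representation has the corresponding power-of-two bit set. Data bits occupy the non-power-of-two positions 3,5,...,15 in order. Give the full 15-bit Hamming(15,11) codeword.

101011000000011

Place data bits at non-power-of-two positions: b3=1, b5=1, b6=1, b7=0, b9=0, b10=0, b11=0, b12=0, b13=0, b14=1, b15=1.
p1 = XOR of data positions {3,5,7,9,11,13,15} = 1⊕1⊕0⊕0⊕0⊕0⊕1 = 1
p2 = XOR of data positions {3,6,7,10,11,14,15} = 1⊕1⊕0⊕0⊕0⊕1⊕1 = 0
p4 = XOR of data positions {5,6,7,12,13,14,15} = 1⊕1⊕0⊕0⊕0⊕1⊕1 = 0
p8 = XOR of data positions {9,10,11,12,13,14,15} = 0⊕0⊕0⊕0⊕0⊕1⊕1 = 0
Codeword b1..b15 = 101011000000011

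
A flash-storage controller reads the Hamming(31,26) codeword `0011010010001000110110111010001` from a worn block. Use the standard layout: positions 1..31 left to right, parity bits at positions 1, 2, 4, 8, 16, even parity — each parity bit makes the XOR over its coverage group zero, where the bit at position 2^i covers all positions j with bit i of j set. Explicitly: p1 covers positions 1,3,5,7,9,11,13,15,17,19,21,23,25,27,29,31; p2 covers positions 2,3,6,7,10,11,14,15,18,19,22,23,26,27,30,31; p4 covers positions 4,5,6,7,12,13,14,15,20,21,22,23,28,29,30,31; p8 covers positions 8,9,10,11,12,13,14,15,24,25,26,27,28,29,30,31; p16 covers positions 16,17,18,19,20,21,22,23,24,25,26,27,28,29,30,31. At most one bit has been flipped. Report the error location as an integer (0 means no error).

21

s1: b1⊕b3⊕b5⊕b7⊕b9⊕b11⊕b13⊕b15⊕b17⊕b19⊕b21⊕b23⊕b25⊕b27⊕b29⊕b31 = 0⊕1⊕0⊕0⊕1⊕0⊕1⊕0⊕1⊕0⊕1⊕1⊕1⊕1⊕0⊕1 = 1
s2: b2⊕b3⊕b6⊕b7⊕b10⊕b11⊕b14⊕b15⊕b18⊕b19⊕b22⊕b23⊕b26⊕b27⊕b30⊕b31 = 0⊕1⊕1⊕0⊕0⊕0⊕0⊕0⊕1⊕0⊕0⊕1⊕0⊕1⊕0⊕1 = 0
s4: b4⊕b5⊕b6⊕b7⊕b12⊕b13⊕b14⊕b15⊕b20⊕b21⊕b22⊕b23⊕b28⊕b29⊕b30⊕b31 = 1⊕0⊕1⊕0⊕0⊕1⊕0⊕0⊕1⊕1⊕0⊕1⊕0⊕0⊕0⊕1 = 1
s8: b8⊕b9⊕b10⊕b11⊕b12⊕b13⊕b14⊕b15⊕b24⊕b25⊕b26⊕b27⊕b28⊕b29⊕b30⊕b31 = 0⊕1⊕0⊕0⊕0⊕1⊕0⊕0⊕1⊕1⊕0⊕1⊕0⊕0⊕0⊕1 = 0
s16: b16⊕b17⊕b18⊕b19⊕b20⊕b21⊕b22⊕b23⊕b24⊕b25⊕b26⊕b27⊕b28⊕b29⊕b30⊕b31 = 0⊕1⊕1⊕0⊕1⊕1⊕0⊕1⊕1⊕1⊕0⊕1⊕0⊕0⊕0⊕1 = 1
Syndrome (s16...s1) = 10101 → position 21.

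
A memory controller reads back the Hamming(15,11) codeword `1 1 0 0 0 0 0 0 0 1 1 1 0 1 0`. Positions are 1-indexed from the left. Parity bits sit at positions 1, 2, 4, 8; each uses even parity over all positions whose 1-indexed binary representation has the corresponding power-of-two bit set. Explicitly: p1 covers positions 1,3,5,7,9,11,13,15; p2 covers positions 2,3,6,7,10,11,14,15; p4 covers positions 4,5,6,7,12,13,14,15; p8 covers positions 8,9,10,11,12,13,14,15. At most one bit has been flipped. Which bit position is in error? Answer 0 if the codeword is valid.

0

s1: b1⊕b3⊕b5⊕b7⊕b9⊕b11⊕b13⊕b15 = 1⊕0⊕0⊕0⊕0⊕1⊕0⊕0 = 0
s2: b2⊕b3⊕b6⊕b7⊕b10⊕b11⊕b14⊕b15 = 1⊕0⊕0⊕0⊕1⊕1⊕1⊕0 = 0
s4: b4⊕b5⊕b6⊕b7⊕b12⊕b13⊕b14⊕b15 = 0⊕0⊕0⊕0⊕1⊕0⊕1⊕0 = 0
s8: b8⊕b9⊕b10⊕b11⊕b12⊕b13⊕b14⊕b15 = 0⊕0⊕1⊕1⊕1⊕0⊕1⊕0 = 0
Syndrome (s8...s1) = 0000 → position 0 (no error).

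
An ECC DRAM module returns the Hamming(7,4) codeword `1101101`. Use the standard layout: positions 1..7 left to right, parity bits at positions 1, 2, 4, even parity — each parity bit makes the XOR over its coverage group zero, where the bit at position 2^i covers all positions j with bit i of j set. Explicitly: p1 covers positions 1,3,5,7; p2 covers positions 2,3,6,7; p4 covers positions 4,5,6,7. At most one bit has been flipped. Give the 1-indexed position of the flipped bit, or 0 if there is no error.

s1: b1⊕b3⊕b5⊕b7 = 1⊕0⊕1⊕1 = 1
s2: b2⊕b3⊕b6⊕b7 = 1⊕0⊕0⊕1 = 0
s4: b4⊕b5⊕b6⊕b7 = 1⊕1⊕0⊕1 = 1
Syndrome (s4...s1) = 101 → position 5.

5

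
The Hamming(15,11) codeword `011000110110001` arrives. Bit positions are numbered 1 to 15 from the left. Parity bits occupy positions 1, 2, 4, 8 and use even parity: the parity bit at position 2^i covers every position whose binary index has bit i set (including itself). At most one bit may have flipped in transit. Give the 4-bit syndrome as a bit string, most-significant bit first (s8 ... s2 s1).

s1: b1⊕b3⊕b5⊕b7⊕b9⊕b11⊕b13⊕b15 = 0⊕1⊕0⊕1⊕0⊕1⊕0⊕1 = 0
s2: b2⊕b3⊕b6⊕b7⊕b10⊕b11⊕b14⊕b15 = 1⊕1⊕0⊕1⊕1⊕1⊕0⊕1 = 0
s4: b4⊕b5⊕b6⊕b7⊕b12⊕b13⊕b14⊕b15 = 0⊕0⊕0⊕1⊕0⊕0⊕0⊕1 = 0
s8: b8⊕b9⊕b10⊕b11⊕b12⊕b13⊕b14⊕b15 = 1⊕0⊕1⊕1⊕0⊕0⊕0⊕1 = 0
Syndrome (s8...s1) = 0000 → position 0 (no error).

0000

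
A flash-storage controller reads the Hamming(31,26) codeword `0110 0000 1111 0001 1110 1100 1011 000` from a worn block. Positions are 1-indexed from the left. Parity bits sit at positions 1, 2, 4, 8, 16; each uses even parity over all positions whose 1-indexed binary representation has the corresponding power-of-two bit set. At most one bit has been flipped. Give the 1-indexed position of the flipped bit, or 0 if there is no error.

24

s1: b1⊕b3⊕b5⊕b7⊕b9⊕b11⊕b13⊕b15⊕b17⊕b19⊕b21⊕b23⊕b25⊕b27⊕b29⊕b31 = 0⊕1⊕0⊕0⊕1⊕1⊕0⊕0⊕1⊕1⊕1⊕0⊕1⊕1⊕0⊕0 = 0
s2: b2⊕b3⊕b6⊕b7⊕b10⊕b11⊕b14⊕b15⊕b18⊕b19⊕b22⊕b23⊕b26⊕b27⊕b30⊕b31 = 1⊕1⊕0⊕0⊕1⊕1⊕0⊕0⊕1⊕1⊕1⊕0⊕0⊕1⊕0⊕0 = 0
s4: b4⊕b5⊕b6⊕b7⊕b12⊕b13⊕b14⊕b15⊕b20⊕b21⊕b22⊕b23⊕b28⊕b29⊕b30⊕b31 = 0⊕0⊕0⊕0⊕1⊕0⊕0⊕0⊕0⊕1⊕1⊕0⊕1⊕0⊕0⊕0 = 0
s8: b8⊕b9⊕b10⊕b11⊕b12⊕b13⊕b14⊕b15⊕b24⊕b25⊕b26⊕b27⊕b28⊕b29⊕b30⊕b31 = 0⊕1⊕1⊕1⊕1⊕0⊕0⊕0⊕0⊕1⊕0⊕1⊕1⊕0⊕0⊕0 = 1
s16: b16⊕b17⊕b18⊕b19⊕b20⊕b21⊕b22⊕b23⊕b24⊕b25⊕b26⊕b27⊕b28⊕b29⊕b30⊕b31 = 1⊕1⊕1⊕1⊕0⊕1⊕1⊕0⊕0⊕1⊕0⊕1⊕1⊕0⊕0⊕0 = 1
Syndrome (s16...s1) = 11000 → position 24.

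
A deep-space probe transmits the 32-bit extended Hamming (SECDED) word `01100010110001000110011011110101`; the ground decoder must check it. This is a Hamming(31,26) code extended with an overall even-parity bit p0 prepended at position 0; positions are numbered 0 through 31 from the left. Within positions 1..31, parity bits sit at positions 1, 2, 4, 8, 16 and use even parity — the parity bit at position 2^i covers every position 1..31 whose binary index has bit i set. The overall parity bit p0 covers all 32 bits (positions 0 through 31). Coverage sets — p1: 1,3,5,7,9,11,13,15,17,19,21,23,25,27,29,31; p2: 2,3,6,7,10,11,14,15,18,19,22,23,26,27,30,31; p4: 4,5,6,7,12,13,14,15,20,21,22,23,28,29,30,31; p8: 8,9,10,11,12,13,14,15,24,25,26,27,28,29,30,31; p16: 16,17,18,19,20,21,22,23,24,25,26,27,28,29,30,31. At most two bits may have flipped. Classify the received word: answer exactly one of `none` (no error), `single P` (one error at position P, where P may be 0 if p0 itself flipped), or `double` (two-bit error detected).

double

s1: b1⊕b3⊕b5⊕b7⊕b9⊕b11⊕b13⊕b15⊕b17⊕b19⊕b21⊕b23⊕b25⊕b27⊕b29⊕b31 = 1⊕0⊕0⊕0⊕1⊕0⊕1⊕0⊕1⊕0⊕1⊕0⊕1⊕1⊕1⊕1 = 1
s2: b2⊕b3⊕b6⊕b7⊕b10⊕b11⊕b14⊕b15⊕b18⊕b19⊕b22⊕b23⊕b26⊕b27⊕b30⊕b31 = 1⊕0⊕1⊕0⊕0⊕0⊕0⊕0⊕1⊕0⊕1⊕0⊕1⊕1⊕0⊕1 = 1
s4: b4⊕b5⊕b6⊕b7⊕b12⊕b13⊕b14⊕b15⊕b20⊕b21⊕b22⊕b23⊕b28⊕b29⊕b30⊕b31 = 0⊕0⊕1⊕0⊕0⊕1⊕0⊕0⊕0⊕1⊕1⊕0⊕0⊕1⊕0⊕1 = 0
s8: b8⊕b9⊕b10⊕b11⊕b12⊕b13⊕b14⊕b15⊕b24⊕b25⊕b26⊕b27⊕b28⊕b29⊕b30⊕b31 = 1⊕1⊕0⊕0⊕0⊕1⊕0⊕0⊕1⊕1⊕1⊕1⊕0⊕1⊕0⊕1 = 1
s16: b16⊕b17⊕b18⊕b19⊕b20⊕b21⊕b22⊕b23⊕b24⊕b25⊕b26⊕b27⊕b28⊕b29⊕b30⊕b31 = 0⊕1⊕1⊕0⊕0⊕1⊕1⊕0⊕1⊕1⊕1⊕1⊕0⊕1⊕0⊕1 = 0
Syndrome (s16...s1) = 01011 → position 11.
Overall parity (XOR of all 32 bits, including p0): 0⊕1⊕1⊕0⊕0⊕0⊕1⊕0⊕1⊕1⊕0⊕0⊕0⊕1⊕0⊕0⊕0⊕1⊕1⊕0⊕0⊕1⊕1⊕0⊕1⊕1⊕1⊕1⊕0⊕1⊕0⊕1 = 0
Overall=0, syndrome position=11 → double-bit error detected (uncorrectable).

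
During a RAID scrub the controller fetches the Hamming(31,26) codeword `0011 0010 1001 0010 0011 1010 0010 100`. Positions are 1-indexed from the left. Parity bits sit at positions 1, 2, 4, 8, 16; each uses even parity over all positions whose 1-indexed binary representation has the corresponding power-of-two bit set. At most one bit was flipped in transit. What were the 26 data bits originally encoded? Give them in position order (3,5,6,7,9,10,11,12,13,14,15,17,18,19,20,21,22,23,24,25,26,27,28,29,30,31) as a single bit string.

s1: b1⊕b3⊕b5⊕b7⊕b9⊕b11⊕b13⊕b15⊕b17⊕b19⊕b21⊕b23⊕b25⊕b27⊕b29⊕b31 = 0⊕1⊕0⊕1⊕1⊕0⊕0⊕1⊕0⊕1⊕1⊕1⊕0⊕1⊕1⊕0 = 1
s2: b2⊕b3⊕b6⊕b7⊕b10⊕b11⊕b14⊕b15⊕b18⊕b19⊕b22⊕b23⊕b26⊕b27⊕b30⊕b31 = 0⊕1⊕0⊕1⊕0⊕0⊕0⊕1⊕0⊕1⊕0⊕1⊕0⊕1⊕0⊕0 = 0
s4: b4⊕b5⊕b6⊕b7⊕b12⊕b13⊕b14⊕b15⊕b20⊕b21⊕b22⊕b23⊕b28⊕b29⊕b30⊕b31 = 1⊕0⊕0⊕1⊕1⊕0⊕0⊕1⊕1⊕1⊕0⊕1⊕0⊕1⊕0⊕0 = 0
s8: b8⊕b9⊕b10⊕b11⊕b12⊕b13⊕b14⊕b15⊕b24⊕b25⊕b26⊕b27⊕b28⊕b29⊕b30⊕b31 = 0⊕1⊕0⊕0⊕1⊕0⊕0⊕1⊕0⊕0⊕0⊕1⊕0⊕1⊕0⊕0 = 1
s16: b16⊕b17⊕b18⊕b19⊕b20⊕b21⊕b22⊕b23⊕b24⊕b25⊕b26⊕b27⊕b28⊕b29⊕b30⊕b31 = 0⊕0⊕0⊕1⊕1⊕1⊕0⊕1⊕0⊕0⊕0⊕1⊕0⊕1⊕0⊕0 = 0
Syndrome (s16...s1) = 01001 → position 9.
Flip bit 9: corrected codeword = 0011001000010010001110100010100
Data bits at positions 3,5,6,7,9,10,11,12,13,14,15,17,18,19,20,21,22,23,24,25,26,27,28,29,30,31: 10010001001001110100010100

10010001001001110100010100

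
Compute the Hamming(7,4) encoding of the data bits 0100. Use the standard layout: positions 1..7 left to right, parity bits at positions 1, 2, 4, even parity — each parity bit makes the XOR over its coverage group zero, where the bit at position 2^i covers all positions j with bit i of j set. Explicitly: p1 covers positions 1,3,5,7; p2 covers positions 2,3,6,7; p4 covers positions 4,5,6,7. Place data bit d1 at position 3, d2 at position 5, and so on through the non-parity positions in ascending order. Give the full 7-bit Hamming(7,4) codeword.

Place data bits at non-power-of-two positions: b3=0, b5=1, b6=0, b7=0.
p1 = XOR of data positions {3,5,7} = 0⊕1⊕0 = 1
p2 = XOR of data positions {3,6,7} = 0⊕0⊕0 = 0
p4 = XOR of data positions {5,6,7} = 1⊕0⊕0 = 1
Codeword b1..b7 = 1001100

1001100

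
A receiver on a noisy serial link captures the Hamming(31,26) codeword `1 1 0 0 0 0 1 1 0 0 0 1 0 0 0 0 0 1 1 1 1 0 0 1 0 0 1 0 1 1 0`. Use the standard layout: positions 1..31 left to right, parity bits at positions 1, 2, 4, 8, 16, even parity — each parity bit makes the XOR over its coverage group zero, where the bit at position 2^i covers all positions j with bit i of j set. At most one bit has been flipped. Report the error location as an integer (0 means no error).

s1: b1⊕b3⊕b5⊕b7⊕b9⊕b11⊕b13⊕b15⊕b17⊕b19⊕b21⊕b23⊕b25⊕b27⊕b29⊕b31 = 1⊕0⊕0⊕1⊕0⊕0⊕0⊕0⊕0⊕1⊕1⊕0⊕0⊕1⊕1⊕0 = 0
s2: b2⊕b3⊕b6⊕b7⊕b10⊕b11⊕b14⊕b15⊕b18⊕b19⊕b22⊕b23⊕b26⊕b27⊕b30⊕b31 = 1⊕0⊕0⊕1⊕0⊕0⊕0⊕0⊕1⊕1⊕0⊕0⊕0⊕1⊕1⊕0 = 0
s4: b4⊕b5⊕b6⊕b7⊕b12⊕b13⊕b14⊕b15⊕b20⊕b21⊕b22⊕b23⊕b28⊕b29⊕b30⊕b31 = 0⊕0⊕0⊕1⊕1⊕0⊕0⊕0⊕1⊕1⊕0⊕0⊕0⊕1⊕1⊕0 = 0
s8: b8⊕b9⊕b10⊕b11⊕b12⊕b13⊕b14⊕b15⊕b24⊕b25⊕b26⊕b27⊕b28⊕b29⊕b30⊕b31 = 1⊕0⊕0⊕0⊕1⊕0⊕0⊕0⊕1⊕0⊕0⊕1⊕0⊕1⊕1⊕0 = 0
s16: b16⊕b17⊕b18⊕b19⊕b20⊕b21⊕b22⊕b23⊕b24⊕b25⊕b26⊕b27⊕b28⊕b29⊕b30⊕b31 = 0⊕0⊕1⊕1⊕1⊕1⊕0⊕0⊕1⊕0⊕0⊕1⊕0⊕1⊕1⊕0 = 0
Syndrome (s16...s1) = 00000 → position 0 (no error).

0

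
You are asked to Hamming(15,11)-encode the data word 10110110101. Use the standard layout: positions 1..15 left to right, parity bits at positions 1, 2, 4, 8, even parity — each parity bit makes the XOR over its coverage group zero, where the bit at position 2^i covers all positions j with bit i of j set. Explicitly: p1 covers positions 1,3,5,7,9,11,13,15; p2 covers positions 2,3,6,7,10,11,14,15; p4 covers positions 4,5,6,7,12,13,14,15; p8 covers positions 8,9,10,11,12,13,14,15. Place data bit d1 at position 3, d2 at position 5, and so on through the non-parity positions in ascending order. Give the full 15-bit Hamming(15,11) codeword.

101001100110101

Place data bits at non-power-of-two positions: b3=1, b5=0, b6=1, b7=1, b9=0, b10=1, b11=1, b12=0, b13=1, b14=0, b15=1.
p1 = XOR of data positions {3,5,7,9,11,13,15} = 1⊕0⊕1⊕0⊕1⊕1⊕1 = 1
p2 = XOR of data positions {3,6,7,10,11,14,15} = 1⊕1⊕1⊕1⊕1⊕0⊕1 = 0
p4 = XOR of data positions {5,6,7,12,13,14,15} = 0⊕1⊕1⊕0⊕1⊕0⊕1 = 0
p8 = XOR of data positions {9,10,11,12,13,14,15} = 0⊕1⊕1⊕0⊕1⊕0⊕1 = 0
Codeword b1..b15 = 101001100110101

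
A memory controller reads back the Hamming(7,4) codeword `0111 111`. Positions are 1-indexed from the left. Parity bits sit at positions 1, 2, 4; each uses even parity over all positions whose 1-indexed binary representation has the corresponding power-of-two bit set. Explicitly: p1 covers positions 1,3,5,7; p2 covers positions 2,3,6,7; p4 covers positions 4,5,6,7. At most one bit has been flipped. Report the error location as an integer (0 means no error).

s1: b1⊕b3⊕b5⊕b7 = 0⊕1⊕1⊕1 = 1
s2: b2⊕b3⊕b6⊕b7 = 1⊕1⊕1⊕1 = 0
s4: b4⊕b5⊕b6⊕b7 = 1⊕1⊕1⊕1 = 0
Syndrome (s4...s1) = 001 → position 1.

1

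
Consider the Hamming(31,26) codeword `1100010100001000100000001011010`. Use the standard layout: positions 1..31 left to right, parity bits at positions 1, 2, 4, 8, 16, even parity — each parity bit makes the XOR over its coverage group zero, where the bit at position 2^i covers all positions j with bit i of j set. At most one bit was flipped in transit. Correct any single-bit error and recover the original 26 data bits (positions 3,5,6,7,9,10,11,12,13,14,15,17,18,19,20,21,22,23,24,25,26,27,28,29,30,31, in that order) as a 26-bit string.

s1: b1⊕b3⊕b5⊕b7⊕b9⊕b11⊕b13⊕b15⊕b17⊕b19⊕b21⊕b23⊕b25⊕b27⊕b29⊕b31 = 1⊕0⊕0⊕0⊕0⊕0⊕1⊕0⊕1⊕0⊕0⊕0⊕1⊕1⊕0⊕0 = 1
s2: b2⊕b3⊕b6⊕b7⊕b10⊕b11⊕b14⊕b15⊕b18⊕b19⊕b22⊕b23⊕b26⊕b27⊕b30⊕b31 = 1⊕0⊕1⊕0⊕0⊕0⊕0⊕0⊕0⊕0⊕0⊕0⊕0⊕1⊕1⊕0 = 0
s4: b4⊕b5⊕b6⊕b7⊕b12⊕b13⊕b14⊕b15⊕b20⊕b21⊕b22⊕b23⊕b28⊕b29⊕b30⊕b31 = 0⊕0⊕1⊕0⊕0⊕1⊕0⊕0⊕0⊕0⊕0⊕0⊕1⊕0⊕1⊕0 = 0
s8: b8⊕b9⊕b10⊕b11⊕b12⊕b13⊕b14⊕b15⊕b24⊕b25⊕b26⊕b27⊕b28⊕b29⊕b30⊕b31 = 1⊕0⊕0⊕0⊕0⊕1⊕0⊕0⊕0⊕1⊕0⊕1⊕1⊕0⊕1⊕0 = 0
s16: b16⊕b17⊕b18⊕b19⊕b20⊕b21⊕b22⊕b23⊕b24⊕b25⊕b26⊕b27⊕b28⊕b29⊕b30⊕b31 = 0⊕1⊕0⊕0⊕0⊕0⊕0⊕0⊕0⊕1⊕0⊕1⊕1⊕0⊕1⊕0 = 1
Syndrome (s16...s1) = 10001 → position 17.
Flip bit 17: corrected codeword = 1100010100001000000000001011010
Data bits at positions 3,5,6,7,9,10,11,12,13,14,15,17,18,19,20,21,22,23,24,25,26,27,28,29,30,31: 00100000100000000001011010

00100000100000000001011010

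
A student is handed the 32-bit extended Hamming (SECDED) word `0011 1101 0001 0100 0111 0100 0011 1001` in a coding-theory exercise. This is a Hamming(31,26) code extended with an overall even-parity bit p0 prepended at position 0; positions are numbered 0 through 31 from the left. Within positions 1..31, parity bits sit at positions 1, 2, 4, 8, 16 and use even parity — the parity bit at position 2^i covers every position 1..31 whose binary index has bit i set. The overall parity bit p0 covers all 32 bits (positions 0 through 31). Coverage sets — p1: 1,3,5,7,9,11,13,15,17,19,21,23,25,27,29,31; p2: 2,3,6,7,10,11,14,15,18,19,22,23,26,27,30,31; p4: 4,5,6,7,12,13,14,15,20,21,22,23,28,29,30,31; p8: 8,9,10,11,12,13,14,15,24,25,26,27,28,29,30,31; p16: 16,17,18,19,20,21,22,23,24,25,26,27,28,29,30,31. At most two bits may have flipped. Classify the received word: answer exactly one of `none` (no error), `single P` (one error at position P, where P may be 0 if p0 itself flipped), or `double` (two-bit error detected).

single 6

s1: b1⊕b3⊕b5⊕b7⊕b9⊕b11⊕b13⊕b15⊕b17⊕b19⊕b21⊕b23⊕b25⊕b27⊕b29⊕b31 = 0⊕1⊕1⊕1⊕0⊕1⊕1⊕0⊕1⊕1⊕1⊕0⊕0⊕1⊕0⊕1 = 0
s2: b2⊕b3⊕b6⊕b7⊕b10⊕b11⊕b14⊕b15⊕b18⊕b19⊕b22⊕b23⊕b26⊕b27⊕b30⊕b31 = 1⊕1⊕0⊕1⊕0⊕1⊕0⊕0⊕1⊕1⊕0⊕0⊕1⊕1⊕0⊕1 = 1
s4: b4⊕b5⊕b6⊕b7⊕b12⊕b13⊕b14⊕b15⊕b20⊕b21⊕b22⊕b23⊕b28⊕b29⊕b30⊕b31 = 1⊕1⊕0⊕1⊕0⊕1⊕0⊕0⊕0⊕1⊕0⊕0⊕1⊕0⊕0⊕1 = 1
s8: b8⊕b9⊕b10⊕b11⊕b12⊕b13⊕b14⊕b15⊕b24⊕b25⊕b26⊕b27⊕b28⊕b29⊕b30⊕b31 = 0⊕0⊕0⊕1⊕0⊕1⊕0⊕0⊕0⊕0⊕1⊕1⊕1⊕0⊕0⊕1 = 0
s16: b16⊕b17⊕b18⊕b19⊕b20⊕b21⊕b22⊕b23⊕b24⊕b25⊕b26⊕b27⊕b28⊕b29⊕b30⊕b31 = 0⊕1⊕1⊕1⊕0⊕1⊕0⊕0⊕0⊕0⊕1⊕1⊕1⊕0⊕0⊕1 = 0
Syndrome (s16...s1) = 00110 → position 6.
Overall parity (XOR of all 32 bits, including p0): 0⊕0⊕1⊕1⊕1⊕1⊕0⊕1⊕0⊕0⊕0⊕1⊕0⊕1⊕0⊕0⊕0⊕1⊕1⊕1⊕0⊕1⊕0⊕0⊕0⊕0⊕1⊕1⊕1⊕0⊕0⊕1 = 1
Overall=1, syndrome position=6 → single-bit error at position 6.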